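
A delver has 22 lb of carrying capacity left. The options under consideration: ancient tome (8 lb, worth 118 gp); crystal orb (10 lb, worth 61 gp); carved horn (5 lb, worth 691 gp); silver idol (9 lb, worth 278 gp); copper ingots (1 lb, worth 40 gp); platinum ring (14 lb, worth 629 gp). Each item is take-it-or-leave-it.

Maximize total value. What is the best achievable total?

1360

Taking carved horn + copper ingots + platinum ring: 20 lb used, 1360 in value.
Every other selection either busts 22 lb or fails to beat 1360.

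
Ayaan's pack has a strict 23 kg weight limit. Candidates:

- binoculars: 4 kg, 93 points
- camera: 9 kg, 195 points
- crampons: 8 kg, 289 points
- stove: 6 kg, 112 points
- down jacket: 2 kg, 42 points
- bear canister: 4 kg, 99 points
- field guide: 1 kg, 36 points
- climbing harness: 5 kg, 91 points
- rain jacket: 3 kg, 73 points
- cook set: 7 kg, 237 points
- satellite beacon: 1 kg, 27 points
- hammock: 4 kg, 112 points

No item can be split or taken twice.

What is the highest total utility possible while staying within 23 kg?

747

Density check — crampons 36.12, field guide 36.00, cook set 33.86 are the best per kg.
A density-first pass picks crampons + down jacket + field guide + cook set + satellite beacon + hammock — 743 at 23 kg.
Replace down jacket and satellite beacon with rain jacket: the trade gains 4 net, giving 747 at 23 kg.
No other feasible combination exceeds 747.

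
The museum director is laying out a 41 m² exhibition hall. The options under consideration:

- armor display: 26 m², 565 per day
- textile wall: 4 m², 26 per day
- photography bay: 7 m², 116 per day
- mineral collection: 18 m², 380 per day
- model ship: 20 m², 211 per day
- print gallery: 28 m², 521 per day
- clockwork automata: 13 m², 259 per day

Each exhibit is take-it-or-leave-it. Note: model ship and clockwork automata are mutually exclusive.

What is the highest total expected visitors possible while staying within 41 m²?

Taking armor display + clockwork automata: 39 m² used, 824 in expected visitors.

824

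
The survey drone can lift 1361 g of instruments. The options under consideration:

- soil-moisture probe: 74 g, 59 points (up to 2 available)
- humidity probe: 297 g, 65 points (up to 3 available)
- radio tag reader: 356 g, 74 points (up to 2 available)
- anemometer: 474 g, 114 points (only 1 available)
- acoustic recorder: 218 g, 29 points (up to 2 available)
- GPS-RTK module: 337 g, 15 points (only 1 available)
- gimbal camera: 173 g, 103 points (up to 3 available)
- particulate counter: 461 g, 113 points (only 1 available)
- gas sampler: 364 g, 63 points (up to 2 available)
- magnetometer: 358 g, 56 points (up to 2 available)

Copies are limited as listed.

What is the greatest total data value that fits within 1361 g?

570

Density check — soil-moisture probe 0.80, gimbal camera 0.60, particulate counter 0.25, anemometer 0.24 are the best per g.
The ratio heuristic lands on 2×soil-moisture probe + acoustic recorder + 3×gimbal camera + particulate counter (569) but leaves 15 g idle.
Dropping particulate counter frees 461 g; slotting in anemometer (474 g) lifts the total to 570 at 1359 g.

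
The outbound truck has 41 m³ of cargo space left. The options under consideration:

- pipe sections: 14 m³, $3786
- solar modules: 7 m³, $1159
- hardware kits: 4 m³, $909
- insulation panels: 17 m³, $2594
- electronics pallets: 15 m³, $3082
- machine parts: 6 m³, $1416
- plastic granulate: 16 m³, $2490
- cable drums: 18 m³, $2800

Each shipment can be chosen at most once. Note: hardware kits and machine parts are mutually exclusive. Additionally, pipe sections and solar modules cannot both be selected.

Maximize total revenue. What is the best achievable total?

Best packing: pipe sections + electronics pallets + machine parts — 35 m³, 8284 total.
Next best is pipe sections + machine parts + cable drums at 8002 (38 m³) — short by 282.

8284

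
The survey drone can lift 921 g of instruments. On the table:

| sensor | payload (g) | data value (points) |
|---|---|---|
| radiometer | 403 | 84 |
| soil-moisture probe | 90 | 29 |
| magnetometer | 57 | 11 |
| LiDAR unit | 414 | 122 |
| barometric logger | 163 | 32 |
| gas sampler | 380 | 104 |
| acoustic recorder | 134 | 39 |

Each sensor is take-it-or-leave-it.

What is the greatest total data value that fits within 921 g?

Density check — soil-moisture probe 0.32, LiDAR unit 0.29, acoustic recorder 0.29, gas sampler 0.27 are the best per g.
The ratio heuristic lands on soil-moisture probe + magnetometer + LiDAR unit + barometric logger + acoustic recorder (233) but leaves 63 g idle.
The 354 g tied up in magnetometer and barometric logger and acoustic recorder is better spent on gas sampler — total rises to 255 (884 g).
Every other selection either busts 921 g or fails to beat 255.

255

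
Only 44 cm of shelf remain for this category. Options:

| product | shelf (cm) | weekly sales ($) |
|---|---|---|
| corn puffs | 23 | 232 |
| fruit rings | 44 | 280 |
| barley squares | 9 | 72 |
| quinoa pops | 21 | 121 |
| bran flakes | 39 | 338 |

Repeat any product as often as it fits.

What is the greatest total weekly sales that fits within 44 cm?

Best packing: corn puffs + 2×barley squares — 41 cm, 376 total.
The spare 3 cm is too small for any remaining product, and no exchange beats 376.

376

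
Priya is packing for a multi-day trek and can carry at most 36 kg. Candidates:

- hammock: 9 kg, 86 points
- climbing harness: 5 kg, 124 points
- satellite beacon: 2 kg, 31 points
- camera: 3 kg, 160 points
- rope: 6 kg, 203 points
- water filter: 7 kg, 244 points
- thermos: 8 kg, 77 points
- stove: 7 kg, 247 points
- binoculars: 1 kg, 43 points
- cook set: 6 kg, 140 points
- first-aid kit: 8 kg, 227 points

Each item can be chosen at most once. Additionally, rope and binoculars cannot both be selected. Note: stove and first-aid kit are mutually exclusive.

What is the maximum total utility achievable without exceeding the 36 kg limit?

Density check — camera 53.33, binoculars 43.00, stove 35.29, water filter 34.86 are the best per kg.
Taking climbing harness + satellite beacon + camera + rope + water filter + stove + cook set: 36 kg used, 1149 in utility.

1149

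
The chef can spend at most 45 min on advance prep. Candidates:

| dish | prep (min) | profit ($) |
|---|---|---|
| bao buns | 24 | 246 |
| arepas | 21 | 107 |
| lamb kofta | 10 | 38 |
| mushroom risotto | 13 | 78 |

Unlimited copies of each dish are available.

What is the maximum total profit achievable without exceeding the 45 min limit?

353

Taking the top-ratio dishes first gives bao buns + mushroom risotto for 324 (37 min).
Replace mushroom risotto with arepas: the trade gains 29 net, giving 353 at 45 min.
Nothing else within 45 min beats 353.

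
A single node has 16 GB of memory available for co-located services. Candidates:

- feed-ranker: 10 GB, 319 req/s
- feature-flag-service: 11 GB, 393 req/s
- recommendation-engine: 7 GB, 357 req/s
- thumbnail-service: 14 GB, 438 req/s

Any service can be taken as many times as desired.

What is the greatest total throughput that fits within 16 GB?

714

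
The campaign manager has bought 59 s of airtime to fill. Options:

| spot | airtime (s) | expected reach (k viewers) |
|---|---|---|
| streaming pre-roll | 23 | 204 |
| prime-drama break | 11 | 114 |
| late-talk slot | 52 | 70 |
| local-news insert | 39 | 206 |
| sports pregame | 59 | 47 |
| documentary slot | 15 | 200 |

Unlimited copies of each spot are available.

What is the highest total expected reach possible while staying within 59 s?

714

The ratio ordering already packs tightly: prime-drama break + 3×documentary slot, 56 s, 714.
The spare 3 s is too small for any remaining spot, and no exchange beats 714.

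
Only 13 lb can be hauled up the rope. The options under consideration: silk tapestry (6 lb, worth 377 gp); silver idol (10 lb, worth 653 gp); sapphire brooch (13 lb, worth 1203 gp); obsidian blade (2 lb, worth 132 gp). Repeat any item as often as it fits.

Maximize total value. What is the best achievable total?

1203

Ranking by ratio (value/lb): sapphire brooch 92.54, obsidian blade 66.00, silver idol 65.30.
Sapphire brooch uses 13 of the 13 lb and totals 1203.
That's the maximum — no swap from here does better than 1203.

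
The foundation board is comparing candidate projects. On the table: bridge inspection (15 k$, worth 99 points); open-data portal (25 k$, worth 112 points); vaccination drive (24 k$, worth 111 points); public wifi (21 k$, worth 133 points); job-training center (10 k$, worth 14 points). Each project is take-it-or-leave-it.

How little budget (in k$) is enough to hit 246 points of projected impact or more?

46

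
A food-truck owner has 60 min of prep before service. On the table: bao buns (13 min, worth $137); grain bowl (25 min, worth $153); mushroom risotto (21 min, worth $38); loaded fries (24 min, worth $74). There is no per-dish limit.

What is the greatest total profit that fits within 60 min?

548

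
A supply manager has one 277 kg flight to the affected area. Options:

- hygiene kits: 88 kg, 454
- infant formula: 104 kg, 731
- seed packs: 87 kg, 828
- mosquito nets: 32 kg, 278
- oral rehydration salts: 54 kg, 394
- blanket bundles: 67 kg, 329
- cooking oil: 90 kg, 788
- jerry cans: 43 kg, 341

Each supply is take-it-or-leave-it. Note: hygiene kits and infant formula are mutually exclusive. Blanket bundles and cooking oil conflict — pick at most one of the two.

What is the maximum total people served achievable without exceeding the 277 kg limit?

2351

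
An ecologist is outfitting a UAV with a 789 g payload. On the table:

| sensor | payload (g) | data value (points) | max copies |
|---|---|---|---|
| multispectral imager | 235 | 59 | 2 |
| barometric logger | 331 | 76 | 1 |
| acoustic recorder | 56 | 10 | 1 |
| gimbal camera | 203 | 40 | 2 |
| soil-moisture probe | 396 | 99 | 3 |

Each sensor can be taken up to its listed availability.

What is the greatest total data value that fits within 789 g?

185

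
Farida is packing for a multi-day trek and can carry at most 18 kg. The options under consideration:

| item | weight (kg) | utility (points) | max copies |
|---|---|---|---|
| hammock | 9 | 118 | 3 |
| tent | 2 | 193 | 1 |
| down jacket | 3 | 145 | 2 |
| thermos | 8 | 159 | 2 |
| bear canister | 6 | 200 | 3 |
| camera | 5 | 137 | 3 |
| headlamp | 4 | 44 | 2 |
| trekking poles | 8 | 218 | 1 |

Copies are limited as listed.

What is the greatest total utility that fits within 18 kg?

Taking the top-ratio items first gives tent + 2×down jacket + bear canister + headlamp for 727 (18 kg).
Dropping bear canister and headlamp frees 10 kg; slotting in 2×camera (10 kg) lifts the total to 757 at 18 kg.
Nothing else within 18 kg beats 757.

757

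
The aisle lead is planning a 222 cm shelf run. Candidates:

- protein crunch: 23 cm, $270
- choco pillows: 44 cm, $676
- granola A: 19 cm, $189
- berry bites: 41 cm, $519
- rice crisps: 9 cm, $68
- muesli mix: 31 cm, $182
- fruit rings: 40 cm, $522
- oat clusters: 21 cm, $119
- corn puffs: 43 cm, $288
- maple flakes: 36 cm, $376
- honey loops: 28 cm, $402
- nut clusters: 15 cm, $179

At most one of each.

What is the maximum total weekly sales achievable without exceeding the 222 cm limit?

Density check — choco pillows 15.36, honey loops 14.36, fruit rings 13.05 are the best per cm.
Filling by ratio: protein crunch + choco pillows + granola A + berry bites + rice crisps + fruit rings + honey loops + nut clusters for 2825, with 3 cm left unused.
Replace granola A and nut clusters with maple flakes: the trade gains 8 net, giving 2833 at 221 cm.
The closest alternative, protein crunch + choco pillows + granola A + berry bites + rice crisps + fruit rings + honey loops + nut clusters, reaches only 2825.

2833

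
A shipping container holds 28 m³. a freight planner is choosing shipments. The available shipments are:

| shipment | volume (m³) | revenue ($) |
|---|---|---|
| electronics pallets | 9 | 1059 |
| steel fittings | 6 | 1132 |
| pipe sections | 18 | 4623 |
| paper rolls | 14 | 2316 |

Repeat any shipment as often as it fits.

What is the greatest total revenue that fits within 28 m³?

Ranking by ratio (revenue/m³): pipe sections 256.83, steel fittings 188.67, paper rolls 165.43, electronics pallets 117.67.
Taking steel fittings + pipe sections: 24 m³ used, 5755 in revenue.

5755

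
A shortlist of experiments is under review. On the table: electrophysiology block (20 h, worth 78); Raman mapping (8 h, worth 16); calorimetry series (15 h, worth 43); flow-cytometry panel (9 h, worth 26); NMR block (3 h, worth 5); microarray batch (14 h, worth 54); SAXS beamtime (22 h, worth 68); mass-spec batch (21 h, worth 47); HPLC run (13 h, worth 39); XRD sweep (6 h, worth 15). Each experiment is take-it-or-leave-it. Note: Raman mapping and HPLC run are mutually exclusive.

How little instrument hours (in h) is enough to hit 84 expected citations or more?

Look for the lowest-instrument combination reaching 84.
Taking flow-cytometry panel + NMR block + microarray batch gives 85 (≥ 84) for 26 h.
No combination under 26 h hits 84.

26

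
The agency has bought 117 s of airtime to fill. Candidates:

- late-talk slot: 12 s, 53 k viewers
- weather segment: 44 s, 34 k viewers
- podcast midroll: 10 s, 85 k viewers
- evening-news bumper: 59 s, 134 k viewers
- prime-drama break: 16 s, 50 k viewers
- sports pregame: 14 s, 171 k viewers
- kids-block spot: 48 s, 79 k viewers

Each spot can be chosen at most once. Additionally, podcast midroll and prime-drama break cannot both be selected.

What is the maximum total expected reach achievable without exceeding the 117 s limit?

443

Taking late-talk slot + podcast midroll + evening-news bumper + sports pregame: 95 s used, 443 in expected reach.
An exhaustive check of the 128 subsets confirms 443.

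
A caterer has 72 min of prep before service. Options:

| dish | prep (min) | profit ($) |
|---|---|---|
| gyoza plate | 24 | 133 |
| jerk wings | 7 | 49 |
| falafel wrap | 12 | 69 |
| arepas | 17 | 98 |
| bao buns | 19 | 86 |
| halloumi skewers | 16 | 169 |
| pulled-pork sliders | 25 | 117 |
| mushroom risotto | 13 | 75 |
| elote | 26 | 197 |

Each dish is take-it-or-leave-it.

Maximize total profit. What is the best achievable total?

539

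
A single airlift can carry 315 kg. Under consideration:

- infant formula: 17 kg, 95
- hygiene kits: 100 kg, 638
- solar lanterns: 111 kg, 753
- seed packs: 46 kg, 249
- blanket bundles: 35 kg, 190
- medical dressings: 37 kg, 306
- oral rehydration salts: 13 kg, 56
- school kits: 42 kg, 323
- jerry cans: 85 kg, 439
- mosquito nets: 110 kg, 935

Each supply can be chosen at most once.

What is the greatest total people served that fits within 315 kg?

The ratio ordering already packs tightly: solar lanterns + medical dressings + oral rehydration salts + school kits + mosquito nets, 313 kg, 2373.

2373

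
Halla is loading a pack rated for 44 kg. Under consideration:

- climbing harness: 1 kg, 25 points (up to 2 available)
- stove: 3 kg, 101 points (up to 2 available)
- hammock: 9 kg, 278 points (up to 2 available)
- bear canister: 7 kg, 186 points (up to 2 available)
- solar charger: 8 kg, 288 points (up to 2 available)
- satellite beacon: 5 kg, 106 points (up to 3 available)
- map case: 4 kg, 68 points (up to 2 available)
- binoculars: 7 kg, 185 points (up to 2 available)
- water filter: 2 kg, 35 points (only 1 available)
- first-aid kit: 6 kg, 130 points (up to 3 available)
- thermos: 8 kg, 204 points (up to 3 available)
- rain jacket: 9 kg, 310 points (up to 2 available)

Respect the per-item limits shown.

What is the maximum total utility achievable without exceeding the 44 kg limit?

Taking the top-ratio items first gives 2×climbing harness + 2×stove + 2×solar charger + water filter + 2×rain jacket for 1483 (44 kg).
Dropping climbing harness and 2×stove and water filter frees 9 kg; slotting in hammock (9 kg) lifts the total to 1499 at 44 kg.
That's the maximum — no swap from here does better than 1499.

1499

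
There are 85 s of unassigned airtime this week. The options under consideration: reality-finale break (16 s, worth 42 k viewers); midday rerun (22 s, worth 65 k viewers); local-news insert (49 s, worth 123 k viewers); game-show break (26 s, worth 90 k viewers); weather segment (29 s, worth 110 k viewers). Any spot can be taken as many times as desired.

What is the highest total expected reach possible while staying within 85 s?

310

Best packing: game-show break + 2×weather segment — 84 s, 310 total.
The spare 1 s is too small for any remaining spot, and no exchange beats 310.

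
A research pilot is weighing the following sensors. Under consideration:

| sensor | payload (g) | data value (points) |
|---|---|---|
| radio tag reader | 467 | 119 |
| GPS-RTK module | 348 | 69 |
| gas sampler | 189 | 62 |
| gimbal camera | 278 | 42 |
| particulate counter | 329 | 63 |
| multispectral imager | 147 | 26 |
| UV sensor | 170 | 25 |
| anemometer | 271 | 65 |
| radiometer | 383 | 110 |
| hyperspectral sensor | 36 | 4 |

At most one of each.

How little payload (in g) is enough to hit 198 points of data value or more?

Minimise g subject to total data value ≥ 198.
Taking gas sampler + multispectral imager + radiometer gives 198 (≥ 198) for 719 g.
No combination under 719 g hits 198.

719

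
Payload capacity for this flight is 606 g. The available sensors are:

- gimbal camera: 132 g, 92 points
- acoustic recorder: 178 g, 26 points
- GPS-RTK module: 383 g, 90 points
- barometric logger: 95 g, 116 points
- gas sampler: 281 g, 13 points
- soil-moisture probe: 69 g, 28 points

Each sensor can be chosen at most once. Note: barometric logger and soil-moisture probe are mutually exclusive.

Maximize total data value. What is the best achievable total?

234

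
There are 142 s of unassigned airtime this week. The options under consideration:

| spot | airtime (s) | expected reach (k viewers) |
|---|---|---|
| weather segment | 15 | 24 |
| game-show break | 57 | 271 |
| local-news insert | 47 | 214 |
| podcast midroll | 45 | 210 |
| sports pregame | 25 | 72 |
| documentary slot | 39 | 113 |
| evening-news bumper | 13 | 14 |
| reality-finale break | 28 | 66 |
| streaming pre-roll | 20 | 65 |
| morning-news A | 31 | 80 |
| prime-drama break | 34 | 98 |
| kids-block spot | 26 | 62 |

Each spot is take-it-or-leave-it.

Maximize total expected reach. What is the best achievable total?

594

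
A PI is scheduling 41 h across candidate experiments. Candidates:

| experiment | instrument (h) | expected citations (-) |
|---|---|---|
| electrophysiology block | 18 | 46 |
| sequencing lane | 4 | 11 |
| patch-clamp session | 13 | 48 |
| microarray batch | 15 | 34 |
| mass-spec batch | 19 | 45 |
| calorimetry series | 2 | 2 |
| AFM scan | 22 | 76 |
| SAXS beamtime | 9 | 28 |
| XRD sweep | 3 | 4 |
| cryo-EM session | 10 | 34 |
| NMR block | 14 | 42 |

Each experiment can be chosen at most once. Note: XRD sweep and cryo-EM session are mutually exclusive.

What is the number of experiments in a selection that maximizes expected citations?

Optimal total is 138.
One optimal bundle: AFM scan + SAXS beamtime + cryo-EM session (41 h).
Any selection reaching 138 contains exactly 3 experiments.

3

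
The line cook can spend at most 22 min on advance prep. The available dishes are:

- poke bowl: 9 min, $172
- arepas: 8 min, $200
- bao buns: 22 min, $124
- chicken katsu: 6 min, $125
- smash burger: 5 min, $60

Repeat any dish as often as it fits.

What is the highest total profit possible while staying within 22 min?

525

The ratio ordering already packs tightly: 2×arepas + chicken katsu, 22 min, 525.
Every other selection either busts 22 min or fails to beat 525.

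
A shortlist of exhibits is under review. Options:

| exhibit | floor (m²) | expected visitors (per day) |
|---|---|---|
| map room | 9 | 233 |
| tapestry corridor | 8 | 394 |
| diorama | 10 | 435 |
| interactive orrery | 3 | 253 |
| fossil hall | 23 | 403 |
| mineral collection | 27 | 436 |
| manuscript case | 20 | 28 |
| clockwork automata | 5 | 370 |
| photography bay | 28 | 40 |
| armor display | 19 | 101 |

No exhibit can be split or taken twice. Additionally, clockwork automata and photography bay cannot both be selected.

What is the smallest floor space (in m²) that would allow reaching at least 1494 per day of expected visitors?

Look for the lowest-floor combination reaching 1494.
map room + tapestry corridor + diorama + interactive orrery + clockwork automata reaches 1685 using 35 m².
No combination under 35 m² hits 1494.

35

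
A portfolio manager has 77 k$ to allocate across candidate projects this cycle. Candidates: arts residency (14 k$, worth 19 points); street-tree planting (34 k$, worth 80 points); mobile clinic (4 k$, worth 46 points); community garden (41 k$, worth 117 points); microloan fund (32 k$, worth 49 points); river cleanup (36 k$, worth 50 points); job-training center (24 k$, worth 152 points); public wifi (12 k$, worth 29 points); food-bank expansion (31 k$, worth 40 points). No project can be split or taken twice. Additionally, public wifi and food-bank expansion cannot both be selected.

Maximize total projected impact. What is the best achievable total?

Density check — mobile clinic 11.50, job-training center 6.33, community garden 2.85 are the best per k$.
Mobile clinic + community garden + job-training center uses 69 of the 77 k$ and totals 315.
Runner-up street-tree planting + mobile clinic + job-training center + public wifi tops out at 307.

315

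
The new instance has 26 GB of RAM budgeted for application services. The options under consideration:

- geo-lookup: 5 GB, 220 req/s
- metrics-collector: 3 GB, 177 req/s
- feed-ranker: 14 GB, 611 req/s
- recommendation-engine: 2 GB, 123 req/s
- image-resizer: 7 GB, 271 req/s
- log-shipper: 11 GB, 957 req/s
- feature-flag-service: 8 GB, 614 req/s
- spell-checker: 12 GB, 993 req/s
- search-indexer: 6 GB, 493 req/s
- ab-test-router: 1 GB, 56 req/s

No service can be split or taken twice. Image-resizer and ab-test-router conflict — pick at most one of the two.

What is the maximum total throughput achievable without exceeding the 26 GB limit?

2129

Best packing: recommendation-engine + log-shipper + spell-checker + ab-test-router — 26 GB, 2129 total.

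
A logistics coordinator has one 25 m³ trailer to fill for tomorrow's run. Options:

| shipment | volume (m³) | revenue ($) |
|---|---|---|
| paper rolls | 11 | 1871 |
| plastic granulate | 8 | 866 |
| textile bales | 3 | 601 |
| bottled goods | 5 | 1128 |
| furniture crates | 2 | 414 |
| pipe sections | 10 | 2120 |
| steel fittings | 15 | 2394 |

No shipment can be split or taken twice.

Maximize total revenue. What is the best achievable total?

Density check — bottled goods 225.60, pipe sections 212.00, furniture crates 207.00 are the best per m³.
Filling by ratio: textile bales + bottled goods + furniture crates + pipe sections for 4263, with 5 m³ left unused.
Replace bottled goods and furniture crates with paper rolls: the trade gains 329 net, giving 4592 at 24 m³.

4592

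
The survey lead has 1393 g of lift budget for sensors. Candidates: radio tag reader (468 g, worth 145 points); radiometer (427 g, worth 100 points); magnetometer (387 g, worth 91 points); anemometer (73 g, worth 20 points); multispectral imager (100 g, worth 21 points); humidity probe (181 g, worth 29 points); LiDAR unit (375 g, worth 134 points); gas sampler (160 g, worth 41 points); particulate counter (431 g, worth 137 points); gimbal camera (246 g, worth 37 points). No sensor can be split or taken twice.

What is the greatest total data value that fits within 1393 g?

Ranking by ratio (data value/g): LiDAR unit 0.36, particulate counter 0.32, radio tag reader 0.31.
The ratio heuristic lands on radio tag reader + anemometer + LiDAR unit + particulate counter (436) but leaves 46 g idle.
Replace anemometer with multispectral imager: the trade gains 1 net, giving 437 at 1374 g.
Nothing else within 1393 g beats 437.

437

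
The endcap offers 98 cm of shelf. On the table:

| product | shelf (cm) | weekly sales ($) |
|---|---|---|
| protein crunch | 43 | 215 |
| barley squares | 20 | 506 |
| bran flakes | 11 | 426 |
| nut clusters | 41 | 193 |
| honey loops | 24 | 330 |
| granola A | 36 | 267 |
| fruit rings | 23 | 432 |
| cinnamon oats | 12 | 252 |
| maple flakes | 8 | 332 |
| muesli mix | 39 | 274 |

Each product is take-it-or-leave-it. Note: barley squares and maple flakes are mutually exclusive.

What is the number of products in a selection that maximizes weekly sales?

The maximum weekly sales within 98 cm is 1946.
For example barley squares + bran flakes + honey loops + fruit rings + cinnamon oats achieves it, using 90 cm.
Any selection reaching 1946 contains exactly 5 products.

5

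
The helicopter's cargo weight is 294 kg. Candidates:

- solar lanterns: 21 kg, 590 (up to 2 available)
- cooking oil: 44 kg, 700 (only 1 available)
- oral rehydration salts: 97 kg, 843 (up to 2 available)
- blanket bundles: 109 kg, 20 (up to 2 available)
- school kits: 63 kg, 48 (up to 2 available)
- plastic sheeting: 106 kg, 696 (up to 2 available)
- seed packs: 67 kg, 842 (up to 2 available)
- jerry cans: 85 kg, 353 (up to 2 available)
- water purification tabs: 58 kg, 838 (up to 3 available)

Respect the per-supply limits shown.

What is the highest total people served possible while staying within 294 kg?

4540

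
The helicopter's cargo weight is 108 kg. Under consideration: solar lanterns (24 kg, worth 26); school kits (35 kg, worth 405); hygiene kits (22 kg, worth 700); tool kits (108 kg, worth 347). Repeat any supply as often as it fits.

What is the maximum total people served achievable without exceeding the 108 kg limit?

Density check — hygiene kits 31.82, school kits 11.57, tool kits 3.21 are the best per kg.
Taking 4×hygiene kits: 88 kg used, 2800 in people served.

2800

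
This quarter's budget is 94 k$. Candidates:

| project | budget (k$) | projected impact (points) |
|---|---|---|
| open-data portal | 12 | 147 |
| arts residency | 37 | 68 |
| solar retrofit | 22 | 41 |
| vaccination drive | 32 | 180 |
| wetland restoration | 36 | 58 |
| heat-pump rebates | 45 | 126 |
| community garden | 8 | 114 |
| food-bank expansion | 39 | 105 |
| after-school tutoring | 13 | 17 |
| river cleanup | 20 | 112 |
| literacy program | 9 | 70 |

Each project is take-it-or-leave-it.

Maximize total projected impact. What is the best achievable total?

640

Taking open-data portal + vaccination drive + community garden + after-school tutoring + river cleanup + literacy program: 94 k$ used, 640 in projected impact.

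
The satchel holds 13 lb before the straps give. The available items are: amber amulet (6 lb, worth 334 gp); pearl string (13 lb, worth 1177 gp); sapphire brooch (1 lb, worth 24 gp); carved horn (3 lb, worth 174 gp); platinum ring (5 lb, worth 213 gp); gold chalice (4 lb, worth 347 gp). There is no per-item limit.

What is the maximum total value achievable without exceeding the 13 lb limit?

Density check — pearl string 90.54, gold chalice 86.75, carved horn 58.00, amber amulet 55.67 are the best per lb.
Best packing: pearl string — 13 lb, 1177 total.
Nothing else within 13 lb beats 1177.

1177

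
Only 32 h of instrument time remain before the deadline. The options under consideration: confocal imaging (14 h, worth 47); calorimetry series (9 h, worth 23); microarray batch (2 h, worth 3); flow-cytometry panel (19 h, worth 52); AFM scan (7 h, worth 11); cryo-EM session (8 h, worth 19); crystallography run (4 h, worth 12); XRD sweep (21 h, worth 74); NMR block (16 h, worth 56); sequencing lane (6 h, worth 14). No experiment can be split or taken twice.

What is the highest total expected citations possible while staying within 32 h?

A density-first pass picks crystallography run + XRD sweep + sequencing lane — 100 at 31 h.
Reworking the packing: confocal imaging + microarray batch + NMR block uses 32 h and improves the total to 106.

106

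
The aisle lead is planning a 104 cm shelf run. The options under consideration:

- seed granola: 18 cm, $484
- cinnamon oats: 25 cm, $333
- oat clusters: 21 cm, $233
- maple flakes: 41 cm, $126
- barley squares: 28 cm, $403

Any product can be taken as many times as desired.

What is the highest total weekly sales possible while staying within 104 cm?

5×seed granola uses 90 of the 104 cm and totals 2420.
The spare 14 cm is too small for any remaining product, and no exchange beats 2420.

2420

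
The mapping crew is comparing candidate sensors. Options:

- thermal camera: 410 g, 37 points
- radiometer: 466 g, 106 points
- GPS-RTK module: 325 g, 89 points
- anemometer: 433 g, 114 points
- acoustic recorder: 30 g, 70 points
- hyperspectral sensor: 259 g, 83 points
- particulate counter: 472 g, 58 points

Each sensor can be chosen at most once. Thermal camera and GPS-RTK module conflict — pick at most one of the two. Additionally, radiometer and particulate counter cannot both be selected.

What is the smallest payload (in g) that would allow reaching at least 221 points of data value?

614

Minimise g subject to total data value ≥ 221.
GPS-RTK module + acoustic recorder + hyperspectral sensor: 242 data value at 614 g.
No combination under 614 g hits 221.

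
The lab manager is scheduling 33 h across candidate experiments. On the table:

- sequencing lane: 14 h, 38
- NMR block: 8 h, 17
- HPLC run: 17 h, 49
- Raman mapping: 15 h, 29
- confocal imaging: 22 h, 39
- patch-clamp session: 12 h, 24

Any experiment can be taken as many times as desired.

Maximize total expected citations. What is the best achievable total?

Density check — HPLC run 2.88, sequencing lane 2.71, NMR block 2.12, patch-clamp session 2.00 are the best per h.
Sequencing lane + HPLC run uses 31 of the 33 h and totals 87.
That's the maximum — no swap from here does better than 87.

87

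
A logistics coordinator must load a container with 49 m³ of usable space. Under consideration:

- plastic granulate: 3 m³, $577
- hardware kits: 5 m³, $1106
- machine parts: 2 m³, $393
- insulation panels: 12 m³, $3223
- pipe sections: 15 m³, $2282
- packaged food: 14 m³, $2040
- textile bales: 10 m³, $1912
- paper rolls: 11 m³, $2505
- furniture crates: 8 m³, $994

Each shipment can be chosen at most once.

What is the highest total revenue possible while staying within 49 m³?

Ranking by ratio (revenue/m³): insulation panels 268.58, paper rolls 227.73, hardware kits 221.20, machine parts 196.50.
Greedy by ratio would take plastic granulate + hardware kits + machine parts + insulation panels + textile bales + paper rolls: 43 m³ used, total 9716.
Replace machine parts with furniture crates: the trade gains 601 net, giving 10317 at 49 m³.

10317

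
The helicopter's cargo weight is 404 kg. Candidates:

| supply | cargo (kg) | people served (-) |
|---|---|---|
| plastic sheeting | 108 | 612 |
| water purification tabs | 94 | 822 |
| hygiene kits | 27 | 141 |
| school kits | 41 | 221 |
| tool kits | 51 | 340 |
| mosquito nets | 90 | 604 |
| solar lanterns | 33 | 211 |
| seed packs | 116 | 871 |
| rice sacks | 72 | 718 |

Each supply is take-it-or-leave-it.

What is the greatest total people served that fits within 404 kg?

3156

Water purification tabs + hygiene kits + mosquito nets + seed packs + rice sacks uses 399 of the 404 kg and totals 3156.
Runner-up water purification tabs + hygiene kits + school kits + tool kits + seed packs + rice sacks tops out at 3113.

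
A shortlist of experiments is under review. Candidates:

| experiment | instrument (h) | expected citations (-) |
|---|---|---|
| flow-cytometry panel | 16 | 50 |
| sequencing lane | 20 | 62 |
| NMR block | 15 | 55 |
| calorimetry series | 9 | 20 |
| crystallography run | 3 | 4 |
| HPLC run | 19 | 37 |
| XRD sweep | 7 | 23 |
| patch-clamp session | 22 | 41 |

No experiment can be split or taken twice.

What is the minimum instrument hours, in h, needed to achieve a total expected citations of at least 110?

Need the lightest bundle worth ≥ 110.
sequencing lane + NMR block: 117 expected citations at 35 h.
No combination under 35 h hits 110.

35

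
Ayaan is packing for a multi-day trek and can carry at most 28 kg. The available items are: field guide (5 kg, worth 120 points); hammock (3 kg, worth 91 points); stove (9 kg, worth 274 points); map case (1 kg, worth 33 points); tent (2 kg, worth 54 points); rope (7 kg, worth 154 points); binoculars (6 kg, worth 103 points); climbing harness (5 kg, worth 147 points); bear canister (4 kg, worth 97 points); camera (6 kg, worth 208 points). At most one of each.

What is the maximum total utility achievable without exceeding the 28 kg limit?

Ranking by ratio (utility/kg): camera 34.67, map case 33.00, stove 30.44, hammock 30.33.
Greedy by ratio would take hammock + stove + map case + tent + climbing harness + camera: 26 kg used, total 807.
Dropping tent frees 2 kg; slotting in bear canister (4 kg) lifts the total to 850 at 28 kg.
Next best is field guide + hammock + stove + climbing harness + camera at 840 (28 kg) — short by 10.

850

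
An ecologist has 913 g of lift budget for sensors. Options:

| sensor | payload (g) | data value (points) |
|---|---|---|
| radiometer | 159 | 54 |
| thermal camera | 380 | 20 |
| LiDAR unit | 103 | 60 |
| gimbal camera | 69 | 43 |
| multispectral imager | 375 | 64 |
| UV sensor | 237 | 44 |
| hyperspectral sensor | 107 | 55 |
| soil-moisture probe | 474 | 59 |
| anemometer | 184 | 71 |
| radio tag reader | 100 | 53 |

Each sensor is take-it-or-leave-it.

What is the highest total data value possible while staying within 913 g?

337

By data value per g: gimbal camera 0.62, LiDAR unit 0.58, radio tag reader 0.53, hyperspectral sensor 0.51 lead.
Taking the top-ratio sensors first gives radiometer + LiDAR unit + gimbal camera + hyperspectral sensor + anemometer + radio tag reader for 336 (722 g).
The 69 g tied up in gimbal camera is better spent on UV sensor — total rises to 337 (890 g).
Runner-up radiometer + LiDAR unit + gimbal camera + hyperspectral sensor + anemometer + radio tag reader tops out at 336.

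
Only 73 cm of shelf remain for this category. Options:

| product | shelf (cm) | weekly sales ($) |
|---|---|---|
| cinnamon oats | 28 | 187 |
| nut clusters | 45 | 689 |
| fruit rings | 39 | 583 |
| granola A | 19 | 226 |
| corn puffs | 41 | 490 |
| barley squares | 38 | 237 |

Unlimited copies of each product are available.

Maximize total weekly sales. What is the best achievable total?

915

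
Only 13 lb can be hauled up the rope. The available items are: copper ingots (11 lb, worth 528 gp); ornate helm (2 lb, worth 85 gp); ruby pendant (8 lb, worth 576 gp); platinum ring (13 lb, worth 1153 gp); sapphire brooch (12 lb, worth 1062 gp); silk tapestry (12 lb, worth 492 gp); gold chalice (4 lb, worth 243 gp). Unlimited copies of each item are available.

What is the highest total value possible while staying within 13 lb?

1153

Taking platinum ring: 13 lb used, 1153 in value.
Every other selection either busts 13 lb or fails to beat 1153.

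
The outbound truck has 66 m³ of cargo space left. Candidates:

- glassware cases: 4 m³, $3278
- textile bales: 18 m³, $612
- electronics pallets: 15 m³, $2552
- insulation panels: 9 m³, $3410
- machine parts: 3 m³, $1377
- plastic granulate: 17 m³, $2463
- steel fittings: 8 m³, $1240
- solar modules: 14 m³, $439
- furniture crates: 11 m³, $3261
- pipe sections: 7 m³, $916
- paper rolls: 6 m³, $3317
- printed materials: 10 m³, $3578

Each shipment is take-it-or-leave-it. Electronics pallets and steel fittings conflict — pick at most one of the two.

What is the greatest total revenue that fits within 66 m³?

Taking glassware cases + electronics pallets + insulation panels + machine parts + furniture crates + pipe sections + paper rolls + printed materials: 65 m³ used, 21689 in revenue.
Every other selection either busts 66 m³ or breaks a pairing rule or fails to beat 21689.

21689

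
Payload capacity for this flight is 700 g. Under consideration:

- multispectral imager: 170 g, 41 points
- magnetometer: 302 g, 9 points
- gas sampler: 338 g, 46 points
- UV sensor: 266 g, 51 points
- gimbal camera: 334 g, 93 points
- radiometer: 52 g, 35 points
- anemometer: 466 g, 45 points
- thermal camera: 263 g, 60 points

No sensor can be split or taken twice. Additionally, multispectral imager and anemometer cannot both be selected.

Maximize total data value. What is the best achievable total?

188

The ratio heuristic lands on multispectral imager + gimbal camera + radiometer (169) but leaves 144 g idle.
The 170 g tied up in multispectral imager is better spent on thermal camera — total rises to 188 (649 g).
Runner-up UV sensor + gimbal camera + radiometer tops out at 179.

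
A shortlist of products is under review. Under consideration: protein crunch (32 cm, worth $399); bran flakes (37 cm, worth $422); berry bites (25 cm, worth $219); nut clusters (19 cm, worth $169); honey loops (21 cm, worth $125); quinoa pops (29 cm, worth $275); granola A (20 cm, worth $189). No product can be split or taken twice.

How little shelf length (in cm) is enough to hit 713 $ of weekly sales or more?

69

Minimise cm subject to total weekly sales ≥ 713.
protein crunch + bran flakes: 821 weekly sales at 69 cm.
No combination under 69 cm hits 713.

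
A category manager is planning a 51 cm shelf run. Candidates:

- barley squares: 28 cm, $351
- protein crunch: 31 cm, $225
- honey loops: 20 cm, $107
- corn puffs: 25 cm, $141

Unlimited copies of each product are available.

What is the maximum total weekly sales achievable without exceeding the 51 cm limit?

By weekly sales per cm: barley squares 12.54, protein crunch 7.26, corn puffs 5.64, honey loops 5.35 lead.
Taking barley squares + honey loops: 48 cm used, 458 in weekly sales.

458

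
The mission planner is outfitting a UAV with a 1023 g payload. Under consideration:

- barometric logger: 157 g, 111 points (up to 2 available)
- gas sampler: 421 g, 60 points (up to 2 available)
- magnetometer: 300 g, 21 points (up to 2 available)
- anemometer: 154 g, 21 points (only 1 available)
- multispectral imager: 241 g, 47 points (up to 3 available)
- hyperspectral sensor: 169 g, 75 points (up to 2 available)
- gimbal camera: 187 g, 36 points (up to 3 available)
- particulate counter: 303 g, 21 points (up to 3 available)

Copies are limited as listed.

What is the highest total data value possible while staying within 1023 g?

By data value per g: barometric logger 0.71, hyperspectral sensor 0.44, multispectral imager 0.20, gimbal camera 0.19 lead.
The ratio heuristic lands on 2×barometric logger + multispectral imager + 2×hyperspectral sensor (419) but leaves 130 g idle.
The 241 g tied up in multispectral imager is better spent on anemometer + gimbal camera — total rises to 429 (993 g).
The spare 30 g is too small for any remaining sensor, and no exchange beats 429.

429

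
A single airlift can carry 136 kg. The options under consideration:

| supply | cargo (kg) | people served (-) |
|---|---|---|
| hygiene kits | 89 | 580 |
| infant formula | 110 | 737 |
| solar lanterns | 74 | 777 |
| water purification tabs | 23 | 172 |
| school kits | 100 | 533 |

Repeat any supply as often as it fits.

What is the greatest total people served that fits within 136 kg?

By people served per kg: solar lanterns 10.50, water purification tabs 7.48, infant formula 6.70, hygiene kits 6.52 lead.
Best packing: solar lanterns + 2×water purification tabs — 120 kg, 1121 total.
The spare 16 kg is too small for any remaining supply, and no exchange beats 1121.

1121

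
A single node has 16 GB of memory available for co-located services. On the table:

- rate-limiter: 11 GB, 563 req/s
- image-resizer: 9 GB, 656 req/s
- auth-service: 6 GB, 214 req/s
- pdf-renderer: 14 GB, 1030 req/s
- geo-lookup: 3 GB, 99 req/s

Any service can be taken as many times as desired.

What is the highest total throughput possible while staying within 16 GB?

1030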